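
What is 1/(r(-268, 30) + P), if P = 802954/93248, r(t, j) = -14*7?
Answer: -46624/4167675 ≈ -0.011187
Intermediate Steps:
r(t, j) = -98
P = 401477/46624 (P = 802954*(1/93248) = 401477/46624 ≈ 8.6109)
1/(r(-268, 30) + P) = 1/(-98 + 401477/46624) = 1/(-4167675/46624) = -46624/4167675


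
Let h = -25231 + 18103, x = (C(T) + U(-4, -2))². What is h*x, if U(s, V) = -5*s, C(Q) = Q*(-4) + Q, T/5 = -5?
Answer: -64330200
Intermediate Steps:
T = -25 (T = 5*(-5) = -25)
C(Q) = -3*Q (C(Q) = -4*Q + Q = -3*Q)
x = 9025 (x = (-3*(-25) - 5*(-4))² = (75 + 20)² = 95² = 9025)
h = -7128
h*x = -7128*9025 = -64330200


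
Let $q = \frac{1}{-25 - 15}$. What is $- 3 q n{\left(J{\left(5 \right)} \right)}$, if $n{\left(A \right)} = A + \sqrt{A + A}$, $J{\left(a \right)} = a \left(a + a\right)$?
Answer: $\frac{9}{2} \approx 4.5$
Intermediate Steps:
$J{\left(a \right)} = 2 a^{2}$ ($J{\left(a \right)} = a 2 a = 2 a^{2}$)
$n{\left(A \right)} = A + \sqrt{2} \sqrt{A}$ ($n{\left(A \right)} = A + \sqrt{2 A} = A + \sqrt{2} \sqrt{A}$)
$q = - \frac{1}{40}$ ($q = \frac{1}{-40} = - \frac{1}{40} \approx -0.025$)
$- 3 q n{\left(J{\left(5 \right)} \right)} = \left(-3\right) \left(- \frac{1}{40}\right) \left(2 \cdot 5^{2} + \sqrt{2} \sqrt{2 \cdot 5^{2}}\right) = \frac{3 \left(2 \cdot 25 + \sqrt{2} \sqrt{2 \cdot 25}\right)}{40} = \frac{3 \left(50 + \sqrt{2} \sqrt{50}\right)}{40} = \frac{3 \left(50 + \sqrt{2} \cdot 5 \sqrt{2}\right)}{40} = \frac{3 \left(50 + 10\right)}{40} = \frac{3}{40} \cdot 60 = \frac{9}{2}$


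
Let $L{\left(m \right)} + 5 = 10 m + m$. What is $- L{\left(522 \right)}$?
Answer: $-5737$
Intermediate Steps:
$L{\left(m \right)} = -5 + 11 m$ ($L{\left(m \right)} = -5 + \left(10 m + m\right) = -5 + 11 m$)
$- L{\left(522 \right)} = - (-5 + 11 \cdot 522) = - (-5 + 5742) = \left(-1\right) 5737 = -5737$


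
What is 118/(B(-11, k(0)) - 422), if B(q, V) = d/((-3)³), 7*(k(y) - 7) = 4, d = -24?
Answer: -531/1895 ≈ -0.28021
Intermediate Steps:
k(y) = 53/7 (k(y) = 7 + (⅐)*4 = 7 + 4/7 = 53/7)
B(q, V) = 8/9 (B(q, V) = -24/((-3)³) = -24/(-27) = -24*(-1/27) = 8/9)
118/(B(-11, k(0)) - 422) = 118/(8/9 - 422) = 118/(-3790/9) = -9/3790*118 = -531/1895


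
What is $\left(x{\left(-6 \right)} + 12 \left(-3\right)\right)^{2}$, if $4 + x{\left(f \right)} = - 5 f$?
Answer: $100$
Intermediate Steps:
$x{\left(f \right)} = -4 - 5 f$
$\left(x{\left(-6 \right)} + 12 \left(-3\right)\right)^{2} = \left(\left(-4 - -30\right) + 12 \left(-3\right)\right)^{2} = \left(\left(-4 + 30\right) - 36\right)^{2} = \left(26 - 36\right)^{2} = \left(-10\right)^{2} = 100$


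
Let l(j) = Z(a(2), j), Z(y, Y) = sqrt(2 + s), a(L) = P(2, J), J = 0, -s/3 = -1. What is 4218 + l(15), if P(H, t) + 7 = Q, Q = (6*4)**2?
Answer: 4218 + sqrt(5) ≈ 4220.2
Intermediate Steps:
s = 3 (s = -3*(-1) = 3)
Q = 576 (Q = 24**2 = 576)
P(H, t) = 569 (P(H, t) = -7 + 576 = 569)
a(L) = 569
Z(y, Y) = sqrt(5) (Z(y, Y) = sqrt(2 + 3) = sqrt(5))
l(j) = sqrt(5)
4218 + l(15) = 4218 + sqrt(5)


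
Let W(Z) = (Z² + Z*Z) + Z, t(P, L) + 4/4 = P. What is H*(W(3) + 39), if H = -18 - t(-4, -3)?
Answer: -780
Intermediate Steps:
t(P, L) = -1 + P
W(Z) = Z + 2*Z² (W(Z) = (Z² + Z²) + Z = 2*Z² + Z = Z + 2*Z²)
H = -13 (H = -18 - (-1 - 4) = -18 - 1*(-5) = -18 + 5 = -13)
H*(W(3) + 39) = -13*(3*(1 + 2*3) + 39) = -13*(3*(1 + 6) + 39) = -13*(3*7 + 39) = -13*(21 + 39) = -13*60 = -780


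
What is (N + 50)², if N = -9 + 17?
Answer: 3364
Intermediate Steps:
N = 8
(N + 50)² = (8 + 50)² = 58² = 3364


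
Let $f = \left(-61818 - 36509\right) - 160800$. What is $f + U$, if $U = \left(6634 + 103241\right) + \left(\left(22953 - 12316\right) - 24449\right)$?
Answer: $-163064$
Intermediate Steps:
$U = 96063$ ($U = 109875 + \left(10637 - 24449\right) = 109875 - 13812 = 96063$)
$f = -259127$ ($f = -98327 - 160800 = -259127$)
$f + U = -259127 + 96063 = -163064$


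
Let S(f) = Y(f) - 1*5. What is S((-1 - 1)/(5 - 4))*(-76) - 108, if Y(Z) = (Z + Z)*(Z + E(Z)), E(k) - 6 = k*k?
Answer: 2704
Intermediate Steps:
E(k) = 6 + k**2 (E(k) = 6 + k*k = 6 + k**2)
Y(Z) = 2*Z*(6 + Z + Z**2) (Y(Z) = (Z + Z)*(Z + (6 + Z**2)) = (2*Z)*(6 + Z + Z**2) = 2*Z*(6 + Z + Z**2))
S(f) = -5 + 2*f*(6 + f + f**2) (S(f) = 2*f*(6 + f + f**2) - 1*5 = 2*f*(6 + f + f**2) - 5 = -5 + 2*f*(6 + f + f**2))
S((-1 - 1)/(5 - 4))*(-76) - 108 = (-5 + 2*((-1 - 1)/(5 - 4))*(6 + (-1 - 1)/(5 - 4) + ((-1 - 1)/(5 - 4))**2))*(-76) - 108 = (-5 + 2*(-2/1)*(6 - 2/1 + (-2/1)**2))*(-76) - 108 = (-5 + 2*(-2*1)*(6 - 2*1 + (-2*1)**2))*(-76) - 108 = (-5 + 2*(-2)*(6 - 2 + (-2)**2))*(-76) - 108 = (-5 + 2*(-2)*(6 - 2 + 4))*(-76) - 108 = (-5 + 2*(-2)*8)*(-76) - 108 = (-5 - 32)*(-76) - 108 = -37*(-76) - 108 = 2812 - 108 = 2704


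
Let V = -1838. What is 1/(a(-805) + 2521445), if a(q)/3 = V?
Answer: 1/2515931 ≈ 3.9747e-7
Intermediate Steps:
a(q) = -5514 (a(q) = 3*(-1838) = -5514)
1/(a(-805) + 2521445) = 1/(-5514 + 2521445) = 1/2515931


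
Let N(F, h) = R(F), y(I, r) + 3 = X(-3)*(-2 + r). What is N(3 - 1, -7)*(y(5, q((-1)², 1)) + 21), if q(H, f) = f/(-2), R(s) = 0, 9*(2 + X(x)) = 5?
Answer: 0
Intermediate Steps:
X(x) = -13/9 (X(x) = -2 + (⅑)*5 = -2 + 5/9 = -13/9)
q(H, f) = -f/2 (q(H, f) = f*(-½) = -f/2)
y(I, r) = -⅑ - 13*r/9 (y(I, r) = -3 - 13*(-2 + r)/9 = -3 + (26/9 - 13*r/9) = -⅑ - 13*r/9)
N(F, h) = 0
N(3 - 1, -7)*(y(5, q((-1)², 1)) + 21) = 0*((-⅑ - (-13)/18) + 21) = 0*((-⅑ - 13/9*(-½)) + 21) = 0*((-⅑ + 13/18) + 21) = 0*(11/18 + 21) = 0*(389/18) = 0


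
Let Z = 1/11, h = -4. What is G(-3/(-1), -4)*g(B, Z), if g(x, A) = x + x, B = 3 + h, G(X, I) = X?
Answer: -6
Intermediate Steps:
B = -1 (B = 3 - 4 = -1)
Z = 1/11 ≈ 0.090909
g(x, A) = 2*x
G(-3/(-1), -4)*g(B, Z) = (-3/(-1))*(2*(-1)) = -3*(-1)*(-2) = 3*(-2) = -6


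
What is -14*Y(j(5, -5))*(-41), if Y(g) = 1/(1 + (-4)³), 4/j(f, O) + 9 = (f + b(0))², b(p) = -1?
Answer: -82/9 ≈ -9.1111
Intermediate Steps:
j(f, O) = 4/(-9 + (-1 + f)²) (j(f, O) = 4/(-9 + (f - 1)²) = 4/(-9 + (-1 + f)²))
Y(g) = -1/63 (Y(g) = 1/(1 - 64) = 1/(-63) = -1/63)
-14*Y(j(5, -5))*(-41) = -14*(-1/63)*(-41) = (2/9)*(-41) = -82/9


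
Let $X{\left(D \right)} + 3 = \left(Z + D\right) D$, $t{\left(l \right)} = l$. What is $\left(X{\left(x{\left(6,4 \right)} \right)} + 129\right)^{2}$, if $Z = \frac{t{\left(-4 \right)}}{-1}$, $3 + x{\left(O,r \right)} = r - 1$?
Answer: $15876$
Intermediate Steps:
$x{\left(O,r \right)} = -4 + r$ ($x{\left(O,r \right)} = -3 + \left(r - 1\right) = -3 + \left(-1 + r\right) = -4 + r$)
$Z = 4$ ($Z = - \frac{4}{-1} = \left(-4\right) \left(-1\right) = 4$)
$X{\left(D \right)} = -3 + D \left(4 + D\right)$ ($X{\left(D \right)} = -3 + \left(4 + D\right) D = -3 + D \left(4 + D\right)$)
$\left(X{\left(x{\left(6,4 \right)} \right)} + 129\right)^{2} = \left(\left(-3 + \left(-4 + 4\right)^{2} + 4 \left(-4 + 4\right)\right) + 129\right)^{2} = \left(\left(-3 + 0^{2} + 4 \cdot 0\right) + 129\right)^{2} = \left(\left(-3 + 0 + 0\right) + 129\right)^{2} = \left(-3 + 129\right)^{2} = 126^{2} = 15876$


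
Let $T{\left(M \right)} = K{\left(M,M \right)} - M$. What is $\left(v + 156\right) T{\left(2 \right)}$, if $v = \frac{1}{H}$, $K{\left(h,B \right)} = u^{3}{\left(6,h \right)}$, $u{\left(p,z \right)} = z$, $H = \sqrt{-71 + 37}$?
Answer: $936 - \frac{3 i \sqrt{34}}{17} \approx 936.0 - 1.029 i$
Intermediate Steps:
$H = i \sqrt{34}$ ($H = \sqrt{-34} = i \sqrt{34} \approx 5.8309 i$)
$K{\left(h,B \right)} = h^{3}$
$v = - \frac{i \sqrt{34}}{34}$ ($v = \frac{1}{i \sqrt{34}} = - \frac{i \sqrt{34}}{34} \approx - 0.1715 i$)
$T{\left(M \right)} = M^{3} - M$
$\left(v + 156\right) T{\left(2 \right)} = \left(- \frac{i \sqrt{34}}{34} + 156\right) \left(2^{3} - 2\right) = \left(156 - \frac{i \sqrt{34}}{34}\right) \left(8 - 2\right) = \left(156 - \frac{i \sqrt{34}}{34}\right) 6 = 936 - \frac{3 i \sqrt{34}}{17}$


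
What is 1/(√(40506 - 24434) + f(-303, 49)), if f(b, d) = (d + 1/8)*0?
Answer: √82/1148 ≈ 0.0078880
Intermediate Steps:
f(b, d) = 0 (f(b, d) = (d + ⅛)*0 = (⅛ + d)*0 = 0)
1/(√(40506 - 24434) + f(-303, 49)) = 1/(√(40506 - 24434) + 0) = 1/(√16072 + 0) = 1/(14*√82 + 0) = 1/(14*√82) = √82/1148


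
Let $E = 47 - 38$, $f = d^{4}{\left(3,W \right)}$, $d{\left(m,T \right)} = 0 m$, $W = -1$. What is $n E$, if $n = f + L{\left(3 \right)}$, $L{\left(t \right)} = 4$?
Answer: $36$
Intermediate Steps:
$d{\left(m,T \right)} = 0$
$f = 0$ ($f = 0^{4} = 0$)
$E = 9$
$n = 4$ ($n = 0 + 4 = 4$)
$n E = 4 \cdot 9 = 36$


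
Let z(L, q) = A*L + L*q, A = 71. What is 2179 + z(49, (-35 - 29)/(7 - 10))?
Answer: 20110/3 ≈ 6703.3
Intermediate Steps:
z(L, q) = 71*L + L*q
2179 + z(49, (-35 - 29)/(7 - 10)) = 2179 + 49*(71 + (-35 - 29)/(7 - 10)) = 2179 + 49*(71 - 64/(-3)) = 2179 + 49*(71 - 64*(-⅓)) = 2179 + 49*(71 + 64/3) = 2179 + 49*(277/3) = 2179 + 13573/3 = 20110/3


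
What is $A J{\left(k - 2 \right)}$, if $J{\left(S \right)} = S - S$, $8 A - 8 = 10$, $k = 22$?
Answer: $0$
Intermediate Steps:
$A = \frac{9}{4}$ ($A = 1 + \frac{1}{8} \cdot 10 = 1 + \frac{5}{4} = \frac{9}{4} \approx 2.25$)
$J{\left(S \right)} = 0$
$A J{\left(k - 2 \right)} = \frac{9}{4} \cdot 0 = 0$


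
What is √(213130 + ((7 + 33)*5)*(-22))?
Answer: √208730 ≈ 456.87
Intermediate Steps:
√(213130 + ((7 + 33)*5)*(-22)) = √(213130 + (40*5)*(-22)) = √(213130 + 200*(-22)) = √(213130 - 4400) = √208730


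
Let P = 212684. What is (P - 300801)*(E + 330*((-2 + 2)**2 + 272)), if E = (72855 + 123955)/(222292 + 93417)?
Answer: -2497080398888050/315709 ≈ -7.9094e+9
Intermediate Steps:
E = 196810/315709 ≈ 0.62339
(P - 300801)*(E + 330*((-2 + 2)**2 + 272)) = (212684 - 300801)*(196810/315709 + 330*((-2 + 2)**2 + 272)) = -88117*(196810/315709 + 330*(0**2 + 272)) = -88117*(196810/315709 + 330*(0 + 272)) = -88117*(196810/315709 + 330*272) = -88117*(196810/315709 + 89760) = -88117*28338236650/315709 = -2497080398888050/315709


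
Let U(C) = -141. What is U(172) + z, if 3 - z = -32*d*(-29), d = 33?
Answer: -30762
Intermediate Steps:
z = -30621 (z = 3 - (-32*33)*(-29) = 3 - (-1056)*(-29) = 3 - 1*30624 = 3 - 30624 = -30621)
U(172) + z = -141 - 30621 = -30762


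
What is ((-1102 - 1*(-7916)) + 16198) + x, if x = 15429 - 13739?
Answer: 24702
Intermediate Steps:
x = 1690
((-1102 - 1*(-7916)) + 16198) + x = ((-1102 - 1*(-7916)) + 16198) + 1690 = ((-1102 + 7916) + 16198) + 1690 = (6814 + 16198) + 1690 = 23012 + 1690 = 24702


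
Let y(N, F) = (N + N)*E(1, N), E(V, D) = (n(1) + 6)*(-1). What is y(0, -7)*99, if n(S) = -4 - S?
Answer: 0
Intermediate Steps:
E(V, D) = -1 (E(V, D) = ((-4 - 1*1) + 6)*(-1) = ((-4 - 1) + 6)*(-1) = (-5 + 6)*(-1) = 1*(-1) = -1)
y(N, F) = -2*N (y(N, F) = (N + N)*(-1) = (2*N)*(-1) = -2*N)
y(0, -7)*99 = -2*0*99 = 0*99 = 0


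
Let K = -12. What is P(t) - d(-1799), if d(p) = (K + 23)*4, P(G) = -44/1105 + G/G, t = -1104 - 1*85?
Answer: -47559/1105 ≈ -43.040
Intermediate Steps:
t = -1189 (t = -1104 - 85 = -1189)
P(G) = 1061/1105 (P(G) = -44*1/1105 + 1 = -44/1105 + 1 = 1061/1105)
d(p) = 44 (d(p) = (-12 + 23)*4 = 11*4 = 44)
P(t) - d(-1799) = 1061/1105 - 1*44 = 1061/1105 - 44 = -47559/1105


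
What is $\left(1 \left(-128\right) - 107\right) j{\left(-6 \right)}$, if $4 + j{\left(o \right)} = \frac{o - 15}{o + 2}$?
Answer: $- \frac{1175}{4} \approx -293.75$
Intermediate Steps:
$j{\left(o \right)} = -4 + \frac{-15 + o}{2 + o}$ ($j{\left(o \right)} = -4 + \frac{o - 15}{o + 2} = -4 + \frac{-15 + o}{2 + o}$)
$\left(1 \left(-128\right) - 107\right) j{\left(-6 \right)} = \left(1 \left(-128\right) - 107\right) \frac{-23 - -18}{2 - 6} = \left(-128 - 107\right) \frac{-23 + 18}{-4} = - 235 \left(\left(- \frac{1}{4}\right) \left(-5\right)\right) = \left(-235\right) \frac{5}{4} = - \frac{1175}{4}$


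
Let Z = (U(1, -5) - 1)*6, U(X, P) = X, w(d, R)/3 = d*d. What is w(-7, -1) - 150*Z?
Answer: 147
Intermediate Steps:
w(d, R) = 3*d² (w(d, R) = 3*(d*d) = 3*d²)
Z = 0 (Z = (1 - 1)*6 = 0*6 = 0)
w(-7, -1) - 150*Z = 3*(-7)² - 150*0 = 3*49 + 0 = 147 + 0 = 147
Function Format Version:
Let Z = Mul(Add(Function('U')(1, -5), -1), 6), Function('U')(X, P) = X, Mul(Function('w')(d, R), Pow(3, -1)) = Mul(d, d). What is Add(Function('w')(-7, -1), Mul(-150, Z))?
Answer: 147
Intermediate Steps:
Function('w')(d, R) = Mul(3, Pow(d, 2)) (Function('w')(d, R) = Mul(3, Mul(d, d)) = Mul(3, Pow(d, 2)))
Z = 0 (Z = Mul(Add(1, -1), 6) = Mul(0, 6) = 0)
Add(Function('w')(-7, -1), Mul(-150, Z)) = Add(Mul(3, Pow(-7, 2)), Mul(-150, 0)) = Add(Mul(3, 49), 0) = Add(147, 0) = 147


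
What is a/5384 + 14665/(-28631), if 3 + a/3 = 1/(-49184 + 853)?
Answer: -1914246902401/3725095005812 ≈ -0.51388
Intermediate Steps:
a = -434982/48331 (a = -9 + 3/(-49184 + 853) = -9 + 3/(-48331) = -9 + 3*(-1/48331) = -9 - 3/48331 = -434982/48331 ≈ -9.0001)
a/5384 + 14665/(-28631) = -434982/48331/5384 + 14665/(-28631) = -434982/48331*1/5384 + 14665*(-1/28631) = -217491/130107052 - 14665/28631 = -1914246902401/3725095005812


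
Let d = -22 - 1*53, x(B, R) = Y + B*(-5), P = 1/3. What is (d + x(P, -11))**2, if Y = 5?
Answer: 46225/9 ≈ 5136.1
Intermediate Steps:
P = 1/3 ≈ 0.33333
x(B, R) = 5 - 5*B (x(B, R) = 5 + B*(-5) = 5 - 5*B)
d = -75 (d = -22 - 53 = -75)
(d + x(P, -11))**2 = (-75 + (5 - 5*1/3))**2 = (-75 + (5 - 5/3))**2 = (-75 + 10/3)**2 = (-215/3)**2 = 46225/9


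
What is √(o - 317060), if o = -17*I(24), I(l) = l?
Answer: 2*I*√79367 ≈ 563.44*I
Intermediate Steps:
o = -408 (o = -17*24 = -408)
√(o - 317060) = √(-408 - 317060) = √(-317468) = 2*I*√79367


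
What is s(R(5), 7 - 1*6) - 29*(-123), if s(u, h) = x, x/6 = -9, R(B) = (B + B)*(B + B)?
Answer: 3513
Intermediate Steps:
R(B) = 4*B**2 (R(B) = (2*B)*(2*B) = 4*B**2)
x = -54 (x = 6*(-9) = -54)
s(u, h) = -54
s(R(5), 7 - 1*6) - 29*(-123) = -54 - 29*(-123) = -54 + 3567 = 3513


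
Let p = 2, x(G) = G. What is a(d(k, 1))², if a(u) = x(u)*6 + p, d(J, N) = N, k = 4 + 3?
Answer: 64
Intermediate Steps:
k = 7
a(u) = 2 + 6*u (a(u) = u*6 + 2 = 6*u + 2 = 2 + 6*u)
a(d(k, 1))² = (2 + 6*1)² = (2 + 6)² = 8² = 64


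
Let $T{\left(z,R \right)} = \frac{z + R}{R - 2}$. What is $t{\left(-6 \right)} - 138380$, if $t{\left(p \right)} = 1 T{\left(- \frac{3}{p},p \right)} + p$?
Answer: $- \frac{2214165}{16} \approx -1.3839 \cdot 10^{5}$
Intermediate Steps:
$T{\left(z,R \right)} = \frac{R + z}{-2 + R}$
$t{\left(p \right)} = p + \frac{p - \frac{3}{p}}{-2 + p}$ ($t{\left(p \right)} = 1 \frac{p - \frac{3}{p}}{-2 + p} + p = \frac{p - \frac{3}{p}}{-2 + p} + p = p + \frac{p - \frac{3}{p}}{-2 + p}$)
$t{\left(-6 \right)} - 138380 = \frac{-3 + \left(-6\right)^{3} - \left(-6\right)^{2}}{\left(-6\right) \left(-2 - 6\right)} - 138380 = - \frac{-3 - 216 - 36}{6 \left(-8\right)} - 138380 = \left(- \frac{1}{6}\right) \left(- \frac{1}{8}\right) \left(-3 - 216 - 36\right) - 138380 = \left(- \frac{1}{6}\right) \left(- \frac{1}{8}\right) \left(-255\right) - 138380 = - \frac{85}{16} - 138380 = - \frac{2214165}{16}$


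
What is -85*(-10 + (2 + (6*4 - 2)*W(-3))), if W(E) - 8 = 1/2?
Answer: -15215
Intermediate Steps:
W(E) = 17/2 (W(E) = 8 + 1/2 = 8 + ½ = 17/2)
-85*(-10 + (2 + (6*4 - 2)*W(-3))) = -85*(-10 + (2 + (6*4 - 2)*(17/2))) = -85*(-10 + (2 + (24 - 2)*(17/2))) = -85*(-10 + (2 + 22*(17/2))) = -85*(-10 + (2 + 187)) = -85*(-10 + 189) = -85*179 = -15215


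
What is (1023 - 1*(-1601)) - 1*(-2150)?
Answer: 4774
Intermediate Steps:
(1023 - 1*(-1601)) - 1*(-2150) = (1023 + 1601) + 2150 = 2624 + 2150 = 4774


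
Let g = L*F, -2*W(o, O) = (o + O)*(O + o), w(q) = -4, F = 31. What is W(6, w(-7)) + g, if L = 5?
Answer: 153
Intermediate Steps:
W(o, O) = -(O + o)²/2 (W(o, O) = -(o + O)*(O + o)/2 = -(O + o)*(O + o)/2 = -(O + o)²/2)
g = 155 (g = 5*31 = 155)
W(6, w(-7)) + g = -(-4 + 6)²/2 + 155 = -½*2² + 155 = -½*4 + 155 = -2 + 155 = 153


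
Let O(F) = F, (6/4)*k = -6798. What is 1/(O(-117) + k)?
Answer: -1/4649 ≈ -0.00021510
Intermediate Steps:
k = -4532 (k = (⅔)*(-6798) = -4532)
1/(O(-117) + k) = 1/(-117 - 4532) = 1/(-4649) = -1/4649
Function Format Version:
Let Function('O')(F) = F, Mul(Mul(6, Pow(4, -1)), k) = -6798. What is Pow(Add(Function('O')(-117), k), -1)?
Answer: Rational(-1, 4649) ≈ -0.00021510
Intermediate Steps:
k = -4532 (k = Mul(Rational(2, 3), -6798) = -4532)
Pow(Add(Function('O')(-117), k), -1) = Pow(Add(-117, -4532), -1) = Pow(-4649, -1) = Rational(-1, 4649)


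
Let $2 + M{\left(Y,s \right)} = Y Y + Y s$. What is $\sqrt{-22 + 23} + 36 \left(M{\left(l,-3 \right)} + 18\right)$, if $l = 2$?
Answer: $505$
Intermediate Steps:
$M{\left(Y,s \right)} = -2 + Y^{2} + Y s$ ($M{\left(Y,s \right)} = -2 + \left(Y Y + Y s\right) = -2 + \left(Y^{2} + Y s\right) = -2 + Y^{2} + Y s$)
$\sqrt{-22 + 23} + 36 \left(M{\left(l,-3 \right)} + 18\right) = \sqrt{-22 + 23} + 36 \left(\left(-2 + 2^{2} + 2 \left(-3\right)\right) + 18\right) = \sqrt{1} + 36 \left(\left(-2 + 4 - 6\right) + 18\right) = 1 + 36 \left(-4 + 18\right) = 1 + 36 \cdot 14 = 1 + 504 = 505$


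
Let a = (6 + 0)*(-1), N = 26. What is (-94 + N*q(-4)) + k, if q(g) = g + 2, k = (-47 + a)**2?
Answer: 2663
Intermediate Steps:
a = -6 (a = 6*(-1) = -6)
k = 2809 (k = (-47 - 6)**2 = (-53)**2 = 2809)
q(g) = 2 + g
(-94 + N*q(-4)) + k = (-94 + 26*(2 - 4)) + 2809 = (-94 + 26*(-2)) + 2809 = (-94 - 52) + 2809 = -146 + 2809 = 2663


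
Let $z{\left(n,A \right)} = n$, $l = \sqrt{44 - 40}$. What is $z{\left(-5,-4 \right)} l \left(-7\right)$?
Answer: $70$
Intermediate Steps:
$l = 2$ ($l = \sqrt{4} = 2$)
$z{\left(-5,-4 \right)} l \left(-7\right) = \left(-5\right) 2 \left(-7\right) = \left(-10\right) \left(-7\right) = 70$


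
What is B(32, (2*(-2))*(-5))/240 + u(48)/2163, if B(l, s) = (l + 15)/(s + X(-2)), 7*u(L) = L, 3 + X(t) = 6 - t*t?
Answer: 310169/23014320 ≈ 0.013477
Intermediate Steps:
X(t) = 3 - t² (X(t) = -3 + (6 - t*t) = -3 + (6 - t²) = 3 - t²)
u(L) = L/7
B(l, s) = (15 + l)/(-1 + s) (B(l, s) = (l + 15)/(s + (3 - 1*(-2)²)) = (15 + l)/(s + (3 - 1*4)) = (15 + l)/(s + (3 - 4)) = (15 + l)/(s - 1) = (15 + l)/(-1 + s))
B(32, (2*(-2))*(-5))/240 + u(48)/2163 = ((15 + 32)/(-1 + (2*(-2))*(-5)))/240 + ((⅐)*48)/2163 = (47/(-1 - 4*(-5)))*(1/240) + (48/7)*(1/2163) = (47/(-1 + 20))*(1/240) + 16/5047 = (47/19)*(1/240) + 16/5047 = 47/4560 + 16/5047 = 310169/23014320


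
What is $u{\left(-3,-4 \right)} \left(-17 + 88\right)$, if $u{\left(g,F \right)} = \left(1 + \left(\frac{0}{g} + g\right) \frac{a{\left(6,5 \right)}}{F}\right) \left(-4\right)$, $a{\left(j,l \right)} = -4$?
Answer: $568$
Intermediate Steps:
$u{\left(g,F \right)} = -4 + \frac{16 g}{F}$ ($u{\left(g,F \right)} = \left(1 + \left(\frac{0}{g} + g\right) \left(- \frac{4}{F}\right)\right) \left(-4\right) = \left(1 + \left(0 + g\right) \left(- \frac{4}{F}\right)\right) \left(-4\right) = \left(1 + g \left(- \frac{4}{F}\right)\right) \left(-4\right) = \left(1 - \frac{4 g}{F}\right) \left(-4\right) = -4 + \frac{16 g}{F}$)
$u{\left(-3,-4 \right)} \left(-17 + 88\right) = \left(-4 + 16 \left(-3\right) \frac{1}{-4}\right) \left(-17 + 88\right) = \left(-4 + 16 \left(-3\right) \left(- \frac{1}{4}\right)\right) 71 = \left(-4 + 12\right) 71 = 8 \cdot 71 = 568$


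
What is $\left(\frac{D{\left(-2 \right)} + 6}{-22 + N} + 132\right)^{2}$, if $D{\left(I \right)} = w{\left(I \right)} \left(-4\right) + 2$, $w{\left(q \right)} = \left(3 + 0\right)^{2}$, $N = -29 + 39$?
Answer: $\frac{162409}{9} \approx 18045.0$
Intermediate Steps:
$N = 10$
$w{\left(q \right)} = 9$ ($w{\left(q \right)} = 3^{2} = 9$)
$D{\left(I \right)} = -34$ ($D{\left(I \right)} = 9 \left(-4\right) + 2 = -36 + 2 = -34$)
$\left(\frac{D{\left(-2 \right)} + 6}{-22 + N} + 132\right)^{2} = \left(\frac{-34 + 6}{-22 + 10} + 132\right)^{2} = \left(- \frac{28}{-12} + 132\right)^{2} = \left(\left(-28\right) \left(- \frac{1}{12}\right) + 132\right)^{2} = \left(\frac{7}{3} + 132\right)^{2} = \left(\frac{403}{3}\right)^{2} = \frac{162409}{9}$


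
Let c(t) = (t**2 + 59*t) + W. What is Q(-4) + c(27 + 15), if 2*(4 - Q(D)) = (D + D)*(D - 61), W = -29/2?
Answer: 7943/2 ≈ 3971.5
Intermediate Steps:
W = -29/2 (W = -29*1/2 = -29/2 ≈ -14.500)
c(t) = -29/2 + t**2 + 59*t (c(t) = (t**2 + 59*t) - 29/2 = -29/2 + t**2 + 59*t)
Q(D) = 4 - D*(-61 + D) (Q(D) = 4 - (D + D)*(D - 61)/2 = 4 - 2*D*(-61 + D)/2 = 4 - D*(-61 + D))
Q(-4) + c(27 + 15) = (4 - 1*(-4)**2 + 61*(-4)) + (-29/2 + (27 + 15)**2 + 59*(27 + 15)) = (4 - 1*16 - 244) + (-29/2 + 42**2 + 59*42) = (4 - 16 - 244) + (-29/2 + 1764 + 2478) = -256 + 8455/2 = 7943/2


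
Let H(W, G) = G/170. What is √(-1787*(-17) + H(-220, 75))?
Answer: √35118634/34 ≈ 174.30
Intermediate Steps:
H(W, G) = G/170 (H(W, G) = G*(1/170) = G/170)
√(-1787*(-17) + H(-220, 75)) = √(-1787*(-17) + (1/170)*75) = √(30379 + 15/34) = √(1032901/34) = √35118634/34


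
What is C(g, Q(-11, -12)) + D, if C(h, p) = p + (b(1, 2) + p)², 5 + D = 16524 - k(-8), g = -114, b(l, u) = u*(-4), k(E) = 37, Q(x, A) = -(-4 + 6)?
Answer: 16580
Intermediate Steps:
Q(x, A) = -2 (Q(x, A) = -1*2 = -2)
b(l, u) = -4*u
D = 16482 (D = -5 + (16524 - 1*37) = -5 + (16524 - 37) = -5 + 16487 = 16482)
C(h, p) = p + (-8 + p)² (C(h, p) = p + (-4*2 + p)² = p + (-8 + p)²)
C(g, Q(-11, -12)) + D = (-2 + (-8 - 2)²) + 16482 = (-2 + (-10)²) + 16482 = (-2 + 100) + 16482 = 98 + 16482 = 16580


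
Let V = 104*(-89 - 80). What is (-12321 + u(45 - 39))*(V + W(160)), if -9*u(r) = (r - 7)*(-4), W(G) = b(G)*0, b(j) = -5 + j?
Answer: 1949055368/9 ≈ 2.1656e+8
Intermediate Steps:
V = -17576 (V = 104*(-169) = -17576)
W(G) = 0 (W(G) = (-5 + G)*0 = 0)
u(r) = -28/9 + 4*r/9 (u(r) = -(r - 7)*(-4)/9 = -(-7 + r)*(-4)/9 = -(28 - 4*r)/9 = -28/9 + 4*r/9)
(-12321 + u(45 - 39))*(V + W(160)) = (-12321 + (-28/9 + 4*(45 - 39)/9))*(-17576 + 0) = (-12321 + (-28/9 + (4/9)*6))*(-17576) = (-12321 + (-28/9 + 8/3))*(-17576) = (-12321 - 4/9)*(-17576) = -110893/9*(-17576) = 1949055368/9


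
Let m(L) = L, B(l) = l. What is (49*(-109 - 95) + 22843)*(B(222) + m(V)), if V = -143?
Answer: 1014913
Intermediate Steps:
(49*(-109 - 95) + 22843)*(B(222) + m(V)) = (49*(-109 - 95) + 22843)*(222 - 143) = (49*(-204) + 22843)*79 = (-9996 + 22843)*79 = 12847*79 = 1014913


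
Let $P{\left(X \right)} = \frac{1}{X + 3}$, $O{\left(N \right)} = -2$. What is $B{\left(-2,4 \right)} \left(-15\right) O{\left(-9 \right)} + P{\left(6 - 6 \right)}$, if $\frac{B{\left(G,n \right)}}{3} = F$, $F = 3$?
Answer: $\frac{811}{3} \approx 270.33$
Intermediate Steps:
$B{\left(G,n \right)} = 9$ ($B{\left(G,n \right)} = 3 \cdot 3 = 9$)
$P{\left(X \right)} = \frac{1}{3 + X}$
$B{\left(-2,4 \right)} \left(-15\right) O{\left(-9 \right)} + P{\left(6 - 6 \right)} = 9 \left(-15\right) \left(-2\right) + \frac{1}{3 + \left(6 - 6\right)} = \left(-135\right) \left(-2\right) + \frac{1}{3 + 0} = 270 + \frac{1}{3} = \frac{811}{3}$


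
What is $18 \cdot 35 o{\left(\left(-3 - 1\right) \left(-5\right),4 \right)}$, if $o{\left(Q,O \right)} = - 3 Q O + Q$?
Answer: $-138600$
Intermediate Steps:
$o{\left(Q,O \right)} = Q - 3 O Q$ ($o{\left(Q,O \right)} = - 3 O Q + Q = Q - 3 O Q$)
$18 \cdot 35 o{\left(\left(-3 - 1\right) \left(-5\right),4 \right)} = 18 \cdot 35 \left(-3 - 1\right) \left(-5\right) \left(1 - 12\right) = 630 \left(-4\right) \left(-5\right) \left(1 - 12\right) = 630 \cdot 20 \left(-11\right) = 630 \left(-220\right) = -138600$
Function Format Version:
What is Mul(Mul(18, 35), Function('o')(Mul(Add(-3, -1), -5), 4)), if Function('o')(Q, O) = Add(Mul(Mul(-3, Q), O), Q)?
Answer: -138600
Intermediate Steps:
Function('o')(Q, O) = Add(Q, Mul(-3, O, Q)) (Function('o')(Q, O) = Add(Mul(-3, O, Q), Q) = Add(Q, Mul(-3, O, Q)))
Mul(Mul(18, 35), Function('o')(Mul(Add(-3, -1), -5), 4)) = Mul(Mul(18, 35), Mul(Mul(Add(-3, -1), -5), Add(1, Mul(-3, 4)))) = Mul(630, Mul(Mul(-4, -5), Add(1, -12))) = Mul(630, Mul(20, -11)) = Mul(630, -220) = -138600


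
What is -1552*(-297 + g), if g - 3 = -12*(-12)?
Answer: 232800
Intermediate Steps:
g = 147 (g = 3 - 12*(-12) = 3 + 144 = 147)
-1552*(-297 + g) = -1552*(-297 + 147) = -1552*(-150) = 232800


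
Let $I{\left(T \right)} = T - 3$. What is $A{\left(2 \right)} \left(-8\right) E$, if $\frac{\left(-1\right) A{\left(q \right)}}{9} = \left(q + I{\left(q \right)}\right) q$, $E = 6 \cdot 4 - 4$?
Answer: $2880$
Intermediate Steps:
$I{\left(T \right)} = -3 + T$
$E = 20$ ($E = 24 - 4 = 20$)
$A{\left(q \right)} = - 9 q \left(-3 + 2 q\right)$ ($A{\left(q \right)} = - 9 \left(q + \left(-3 + q\right)\right) q = - 9 \left(-3 + 2 q\right) q = - 9 q \left(-3 + 2 q\right)$)
$A{\left(2 \right)} \left(-8\right) E = 9 \cdot 2 \left(3 - 4\right) \left(-8\right) 20 = 9 \cdot 2 \left(-1\right) \left(-8\right) 20 = \left(-18\right) \left(-8\right) 20 = 144 \cdot 20 = 2880$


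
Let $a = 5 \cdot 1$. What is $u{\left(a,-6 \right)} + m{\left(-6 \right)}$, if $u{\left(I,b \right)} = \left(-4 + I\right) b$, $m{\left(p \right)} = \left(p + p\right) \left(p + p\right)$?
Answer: $138$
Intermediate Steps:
$m{\left(p \right)} = 4 p^{2}$ ($m{\left(p \right)} = 2 p 2 p = 4 p^{2}$)
$a = 5$
$u{\left(I,b \right)} = b \left(-4 + I\right)$
$u{\left(a,-6 \right)} + m{\left(-6 \right)} = - 6 \left(-4 + 5\right) + 4 \left(-6\right)^{2} = \left(-6\right) 1 + 4 \cdot 36 = -6 + 144 = 138$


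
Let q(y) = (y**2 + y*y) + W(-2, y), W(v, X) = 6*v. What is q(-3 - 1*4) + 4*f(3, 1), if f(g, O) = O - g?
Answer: 78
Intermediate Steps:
q(y) = -12 + 2*y**2 (q(y) = (y**2 + y*y) + 6*(-2) = (y**2 + y**2) - 12 = 2*y**2 - 12 = -12 + 2*y**2)
q(-3 - 1*4) + 4*f(3, 1) = (-12 + 2*(-3 - 1*4)**2) + 4*(1 - 1*3) = (-12 + 2*(-3 - 4)**2) + 4*(1 - 3) = (-12 + 2*(-7)**2) + 4*(-2) = (-12 + 2*49) - 8 = (-12 + 98) - 8 = 86 - 8 = 78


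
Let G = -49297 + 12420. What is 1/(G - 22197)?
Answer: -1/59074 ≈ -1.6928e-5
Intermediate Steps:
G = -36877
1/(G - 22197) = 1/(-36877 - 22197) = 1/(-59074) = -1/59074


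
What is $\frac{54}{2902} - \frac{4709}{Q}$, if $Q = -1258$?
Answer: $\frac{403925}{107374} \approx 3.7619$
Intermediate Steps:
$\frac{54}{2902} - \frac{4709}{Q} = \frac{54}{2902} - \frac{4709}{-1258} = 54 \cdot \frac{1}{2902} - - \frac{277}{74} = \frac{27}{1451} + \frac{277}{74} = \frac{403925}{107374}$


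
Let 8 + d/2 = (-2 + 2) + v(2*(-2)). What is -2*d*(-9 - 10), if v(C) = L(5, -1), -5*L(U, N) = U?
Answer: -684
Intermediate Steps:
L(U, N) = -U/5
v(C) = -1 (v(C) = -⅕*5 = -1)
d = -18 (d = -16 + 2*((-2 + 2) - 1) = -16 + 2*(0 - 1) = -16 + 2*(-1) = -16 - 2 = -18)
-2*d*(-9 - 10) = -(-36)*(-9 - 10) = -(-36)*(-19) = -2*342 = -684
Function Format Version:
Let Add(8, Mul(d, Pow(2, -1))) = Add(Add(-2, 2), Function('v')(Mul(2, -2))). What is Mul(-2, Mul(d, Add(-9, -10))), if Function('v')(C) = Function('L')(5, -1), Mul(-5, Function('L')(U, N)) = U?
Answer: -684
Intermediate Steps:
Function('L')(U, N) = Mul(Rational(-1, 5), U)
Function('v')(C) = -1 (Function('v')(C) = Mul(Rational(-1, 5), 5) = -1)
d = -18 (d = Add(-16, Mul(2, Add(Add(-2, 2), -1))) = Add(-16, Mul(2, Add(0, -1))) = Add(-16, Mul(2, -1)) = Add(-16, -2) = -18)
Mul(-2, Mul(d, Add(-9, -10))) = Mul(-2, Mul(-18, Add(-9, -10))) = Mul(-2, Mul(-18, -19)) = Mul(-2, 342) = -684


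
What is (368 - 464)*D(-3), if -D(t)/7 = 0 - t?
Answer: 2016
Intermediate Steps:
D(t) = 7*t (D(t) = -7*(0 - t) = -(-7)*t = 7*t)
(368 - 464)*D(-3) = (368 - 464)*(7*(-3)) = -96*(-21) = 2016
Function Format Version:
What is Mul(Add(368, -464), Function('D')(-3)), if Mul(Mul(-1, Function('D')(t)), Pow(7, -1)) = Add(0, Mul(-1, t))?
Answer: 2016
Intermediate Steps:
Function('D')(t) = Mul(7, t) (Function('D')(t) = Mul(-7, Add(0, Mul(-1, t))) = Mul(-7, Mul(-1, t)) = Mul(7, t))
Mul(Add(368, -464), Function('D')(-3)) = Mul(Add(368, -464), Mul(7, -3)) = Mul(-96, -21) = 2016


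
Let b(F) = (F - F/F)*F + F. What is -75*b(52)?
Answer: -202800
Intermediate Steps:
b(F) = F + F*(-1 + F) (b(F) = (F - 1*1)*F + F = (F - 1)*F + F = (-1 + F)*F + F = F*(-1 + F) + F = F + F*(-1 + F))
-75*b(52) = -75*52**2 = -75*2704 = -202800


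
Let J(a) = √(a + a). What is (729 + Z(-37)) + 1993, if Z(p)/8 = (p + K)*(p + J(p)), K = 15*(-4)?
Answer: 31434 - 776*I*√74 ≈ 31434.0 - 6675.4*I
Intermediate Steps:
J(a) = √2*√a (J(a) = √(2*a) = √2*√a)
K = -60
Z(p) = 8*(-60 + p)*(p + √2*√p) (Z(p) = 8*((p - 60)*(p + √2*√p)) = 8*((-60 + p)*(p + √2*√p)) = 8*(-60 + p)*(p + √2*√p))
(729 + Z(-37)) + 1993 = (729 + (-480*(-37) + 8*(-37)² - 480*√2*√(-37) + 8*√2*(-37)^(3/2))) + 1993 = (729 + (17760 + 8*1369 - 480*√2*I*√37 + 8*√2*(-37*I*√37))) + 1993 = (729 + (17760 + 10952 - 480*I*√74 - 296*I*√74)) + 1993 = (729 + (28712 - 776*I*√74)) + 1993 = (29441 - 776*I*√74) + 1993 = 31434 - 776*I*√74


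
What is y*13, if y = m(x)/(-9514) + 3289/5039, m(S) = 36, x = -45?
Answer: 202215923/23970523 ≈ 8.4360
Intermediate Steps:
y = 15555071/23970523 (y = 36/(-9514) + 3289/5039 = 36*(-1/9514) + 3289*(1/5039) = -18/4757 + 3289/5039 = 15555071/23970523 ≈ 0.64892)
y*13 = (15555071/23970523)*13 = 202215923/23970523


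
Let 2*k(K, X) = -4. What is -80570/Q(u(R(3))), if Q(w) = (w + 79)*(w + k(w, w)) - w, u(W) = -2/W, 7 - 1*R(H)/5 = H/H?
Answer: 18128250/36689 ≈ 494.11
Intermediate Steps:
k(K, X) = -2 (k(K, X) = (½)*(-4) = -2)
R(H) = 30 (R(H) = 35 - 5*H/H = 35 - 5*1 = 35 - 5 = 30)
Q(w) = -w + (-2 + w)*(79 + w) (Q(w) = (w + 79)*(w - 2) - w = (79 + w)*(-2 + w) - w = (-2 + w)*(79 + w) - w = -w + (-2 + w)*(79 + w))
-80570/Q(u(R(3))) = -80570/(-158 + (-2/30)² + 76*(-2/30)) = -80570/(-158 + (-2*1/30)² + 76*(-2*1/30)) = -80570/(-158 + (-1/15)² + 76*(-1/15)) = -80570/(-158 + 1/225 - 76/15) = -80570/(-36689/225) = -80570*(-225/36689) = 18128250/36689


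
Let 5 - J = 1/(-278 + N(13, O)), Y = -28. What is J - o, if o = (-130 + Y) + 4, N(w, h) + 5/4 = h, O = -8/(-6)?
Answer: 530277/3335 ≈ 159.00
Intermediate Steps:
O = 4/3 (O = -8*(-1/6) = 4/3 ≈ 1.3333)
N(w, h) = -5/4 + h
o = -154 (o = (-130 - 28) + 4 = -158 + 4 = -154)
J = 16687/3335 (J = 5 - 1/(-278 + (-5/4 + 4/3)) = 5 - 1/(-278 + 1/12) = 5 - 1/(-3335/12) = 5 - 1*(-12/3335) = 5 + 12/3335 = 16687/3335 ≈ 5.0036)
J - o = 16687/3335 - 1*(-154) = 16687/3335 + 154 = 530277/3335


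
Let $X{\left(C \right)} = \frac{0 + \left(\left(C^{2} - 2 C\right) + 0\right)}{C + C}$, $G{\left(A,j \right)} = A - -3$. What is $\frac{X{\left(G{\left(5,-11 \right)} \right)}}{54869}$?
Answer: $\frac{3}{54869} \approx 5.4676 \cdot 10^{-5}$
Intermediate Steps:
$G{\left(A,j \right)} = 3 + A$ ($G{\left(A,j \right)} = A + 3 = 3 + A$)
$X{\left(C \right)} = \frac{C^{2} - 2 C}{2 C}$ ($X{\left(C \right)} = \frac{0 + \left(C^{2} - 2 C\right)}{2 C} = \frac{1}{2 C} \left(C^{2} - 2 C\right) = \frac{C^{2} - 2 C}{2 C}$)
$\frac{X{\left(G{\left(5,-11 \right)} \right)}}{54869} = \frac{-1 + \frac{3 + 5}{2}}{54869} = \left(-1 + \frac{1}{2} \cdot 8\right) \frac{1}{54869} = \left(-1 + 4\right) \frac{1}{54869} = 3 \cdot \frac{1}{54869} = \frac{3}{54869}$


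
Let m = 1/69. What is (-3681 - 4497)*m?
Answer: -2726/23 ≈ -118.52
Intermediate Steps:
m = 1/69 ≈ 0.014493
(-3681 - 4497)*m = (-3681 - 4497)*(1/69) = -8178*1/69 = -2726/23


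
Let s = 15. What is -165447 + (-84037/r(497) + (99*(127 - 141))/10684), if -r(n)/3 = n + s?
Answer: -678548196629/4102656 ≈ -1.6539e+5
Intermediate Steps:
r(n) = -45 - 3*n (r(n) = -3*(n + 15) = -3*(15 + n) = -45 - 3*n)
-165447 + (-84037/r(497) + (99*(127 - 141))/10684) = -165447 + (-84037/(-45 - 3*497) + (99*(127 - 141))/10684) = -165447 + (-84037/(-45 - 1491) + (99*(-14))*(1/10684)) = -165447 + (-84037/(-1536) - 1386*1/10684) = -165447 + (-84037*(-1/1536) - 693/5342) = -165447 + (84037/1536 - 693/5342) = -165447 + 223930603/4102656 = -678548196629/4102656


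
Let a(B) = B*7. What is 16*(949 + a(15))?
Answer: 16864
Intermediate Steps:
a(B) = 7*B
16*(949 + a(15)) = 16*(949 + 7*15) = 16*(949 + 105) = 16*1054 = 16864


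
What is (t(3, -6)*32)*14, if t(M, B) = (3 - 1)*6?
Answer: 5376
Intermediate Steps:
t(M, B) = 12 (t(M, B) = 2*6 = 12)
(t(3, -6)*32)*14 = (12*32)*14 = 384*14 = 5376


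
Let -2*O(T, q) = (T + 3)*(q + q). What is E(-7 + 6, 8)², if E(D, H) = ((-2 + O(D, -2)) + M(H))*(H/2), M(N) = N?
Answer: 1600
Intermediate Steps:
O(T, q) = -q*(3 + T) (O(T, q) = -(T + 3)*(q + q)/2 = -(3 + T)*2*q/2 = -q*(3 + T))
E(D, H) = H*(4 + H + 2*D)/2 (E(D, H) = ((-2 - 1*(-2)*(3 + D)) + H)*(H/2) = ((-2 + (6 + 2*D)) + H)*(H*(½)) = ((4 + 2*D) + H)*(H/2) = (4 + H + 2*D)*(H/2) = H*(4 + H + 2*D)/2)
E(-7 + 6, 8)² = ((½)*8*(4 + 8 + 2*(-7 + 6)))² = ((½)*8*(4 + 8 + 2*(-1)))² = ((½)*8*(4 + 8 - 2))² = ((½)*8*10)² = 40² = 1600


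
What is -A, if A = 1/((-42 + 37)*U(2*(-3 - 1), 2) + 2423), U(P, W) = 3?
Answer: -1/2408 ≈ -0.00041528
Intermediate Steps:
A = 1/2408 (A = 1/((-42 + 37)*3 + 2423) = 1/(-5*3 + 2423) = 1/(-15 + 2423) = 1/2408 ≈ 0.00041528)
-A = -1*1/2408 = -1/2408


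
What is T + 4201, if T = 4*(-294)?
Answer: 3025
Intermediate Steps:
T = -1176
T + 4201 = -1176 + 4201 = 3025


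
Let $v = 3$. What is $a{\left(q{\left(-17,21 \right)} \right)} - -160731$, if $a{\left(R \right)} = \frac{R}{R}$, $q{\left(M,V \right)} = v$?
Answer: $160732$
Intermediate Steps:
$q{\left(M,V \right)} = 3$
$a{\left(R \right)} = 1$
$a{\left(q{\left(-17,21 \right)} \right)} - -160731 = 1 - -160731 = 1 + 160731 = 160732$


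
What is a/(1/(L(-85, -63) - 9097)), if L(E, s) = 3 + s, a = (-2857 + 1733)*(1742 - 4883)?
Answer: -32328641988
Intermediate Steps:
a = 3530484 (a = -1124*(-3141) = 3530484)
a/(1/(L(-85, -63) - 9097)) = 3530484/(1/((3 - 63) - 9097)) = 3530484/(1/(-60 - 9097)) = 3530484/(1/(-9157)) = 3530484/(-1/9157) = 3530484*(-9157) = -32328641988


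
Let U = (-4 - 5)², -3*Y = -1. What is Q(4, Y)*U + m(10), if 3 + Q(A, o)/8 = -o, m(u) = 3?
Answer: -2157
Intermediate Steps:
Y = ⅓ (Y = -⅓*(-1) = ⅓ ≈ 0.33333)
Q(A, o) = -24 - 8*o (Q(A, o) = -24 + 8*(-o) = -24 - 8*o)
U = 81 (U = (-9)² = 81)
Q(4, Y)*U + m(10) = (-24 - 8*⅓)*81 + 3 = (-24 - 8/3)*81 + 3 = -80/3*81 + 3 = -2160 + 3 = -2157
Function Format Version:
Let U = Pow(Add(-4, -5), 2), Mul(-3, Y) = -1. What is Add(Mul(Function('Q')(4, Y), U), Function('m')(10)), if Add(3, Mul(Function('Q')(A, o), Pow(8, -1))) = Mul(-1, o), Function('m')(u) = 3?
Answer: -2157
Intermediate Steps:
Y = Rational(1, 3) (Y = Mul(Rational(-1, 3), -1) = Rational(1, 3) ≈ 0.33333)
Function('Q')(A, o) = Add(-24, Mul(-8, o)) (Function('Q')(A, o) = Add(-24, Mul(8, Mul(-1, o))) = Add(-24, Mul(-8, o)))
U = 81 (U = Pow(-9, 2) = 81)
Add(Mul(Function('Q')(4, Y), U), Function('m')(10)) = Add(Mul(Add(-24, Mul(-8, Rational(1, 3))), 81), 3) = Add(Mul(Add(-24, Rational(-8, 3)), 81), 3) = Add(Mul(Rational(-80, 3), 81), 3) = Add(-2160, 3) = -2157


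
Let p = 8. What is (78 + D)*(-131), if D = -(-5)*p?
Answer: -15458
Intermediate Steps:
D = 40 (D = -(-5)*8 = -5*(-8) = 40)
(78 + D)*(-131) = (78 + 40)*(-131) = 118*(-131) = -15458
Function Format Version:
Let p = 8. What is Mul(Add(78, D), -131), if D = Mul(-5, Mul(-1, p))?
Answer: -15458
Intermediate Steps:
D = 40 (D = Mul(-5, Mul(-1, 8)) = Mul(-5, -8) = 40)
Mul(Add(78, D), -131) = Mul(Add(78, 40), -131) = Mul(118, -131) = -15458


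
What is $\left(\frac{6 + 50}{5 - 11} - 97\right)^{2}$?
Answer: $\frac{101761}{9} \approx 11307.0$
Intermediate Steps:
$\left(\frac{6 + 50}{5 - 11} - 97\right)^{2} = \left(\frac{56}{-6} - 97\right)^{2} = \left(56 \left(- \frac{1}{6}\right) - 97\right)^{2} = \left(- \frac{28}{3} - 97\right)^{2} = \left(- \frac{319}{3}\right)^{2} = \frac{101761}{9}$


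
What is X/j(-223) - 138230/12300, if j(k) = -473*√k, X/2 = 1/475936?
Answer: -13823/1230 + I*√223/25100626672 ≈ -11.238 + 5.9493e-10*I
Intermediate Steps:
X = 1/237968 (X = 2/475936 = 2*(1/475936) = 1/237968 ≈ 4.2022e-6)
X/j(-223) - 138230/12300 = 1/(237968*((-473*I*√223))) - 138230/12300 = 1/(237968*((-473*I*√223))) - 138230*1/12300 = 1/(237968*((-473*I*√223))) - 13823/1230 = (I*√223/105479)/237968 - 13823/1230 = I*√223/25100626672 - 13823/1230 = -13823/1230 + I*√223/25100626672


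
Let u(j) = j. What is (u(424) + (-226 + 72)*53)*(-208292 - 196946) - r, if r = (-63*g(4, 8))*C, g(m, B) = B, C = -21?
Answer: 3135721060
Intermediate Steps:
r = 10584 (r = -63*8*(-21) = -504*(-21) = 10584)
(u(424) + (-226 + 72)*53)*(-208292 - 196946) - r = (424 + (-226 + 72)*53)*(-208292 - 196946) - 1*10584 = (424 - 154*53)*(-405238) - 10584 = (424 - 8162)*(-405238) - 10584 = -7738*(-405238) - 10584 = 3135731644 - 10584 = 3135721060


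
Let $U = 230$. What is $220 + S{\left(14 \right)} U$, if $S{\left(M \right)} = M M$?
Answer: $45300$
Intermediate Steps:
$S{\left(M \right)} = M^{2}$
$220 + S{\left(14 \right)} U = 220 + 14^{2} \cdot 230 = 220 + 196 \cdot 230 = 220 + 45080 = 45300$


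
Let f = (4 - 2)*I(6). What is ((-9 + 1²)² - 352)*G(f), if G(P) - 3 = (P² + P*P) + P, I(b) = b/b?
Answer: -3744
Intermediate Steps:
I(b) = 1
f = 2 (f = (4 - 2)*1 = 2*1 = 2)
G(P) = 3 + P + 2*P² (G(P) = 3 + ((P² + P*P) + P) = 3 + ((P² + P²) + P) = 3 + (2*P² + P) = 3 + (P + 2*P²) = 3 + P + 2*P²)
((-9 + 1²)² - 352)*G(f) = ((-9 + 1²)² - 352)*(3 + 2 + 2*2²) = ((-9 + 1)² - 352)*(3 + 2 + 2*4) = ((-8)² - 352)*(3 + 2 + 8) = (64 - 352)*13 = -288*13 = -3744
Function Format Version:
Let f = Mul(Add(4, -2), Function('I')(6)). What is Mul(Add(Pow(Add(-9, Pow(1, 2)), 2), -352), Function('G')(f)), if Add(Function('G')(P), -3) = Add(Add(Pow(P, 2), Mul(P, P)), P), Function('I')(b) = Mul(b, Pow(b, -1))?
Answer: -3744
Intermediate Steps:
Function('I')(b) = 1
f = 2 (f = Mul(Add(4, -2), 1) = Mul(2, 1) = 2)
Function('G')(P) = Add(3, P, Mul(2, Pow(P, 2))) (Function('G')(P) = Add(3, Add(Add(Pow(P, 2), Mul(P, P)), P)) = Add(3, Add(Add(Pow(P, 2), Pow(P, 2)), P)) = Add(3, Add(Mul(2, Pow(P, 2)), P)) = Add(3, Add(P, Mul(2, Pow(P, 2)))) = Add(3, P, Mul(2, Pow(P, 2))))
Mul(Add(Pow(Add(-9, Pow(1, 2)), 2), -352), Function('G')(f)) = Mul(Add(Pow(Add(-9, Pow(1, 2)), 2), -352), Add(3, 2, Mul(2, Pow(2, 2)))) = Mul(Add(Pow(Add(-9, 1), 2), -352), Add(3, 2, Mul(2, 4))) = Mul(Add(Pow(-8, 2), -352), Add(3, 2, 8)) = Mul(Add(64, -352), 13) = Mul(-288, 13) = -3744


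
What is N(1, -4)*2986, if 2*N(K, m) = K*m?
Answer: -5972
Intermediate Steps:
N(K, m) = K*m/2 (N(K, m) = (K*m)/2 = K*m/2)
N(1, -4)*2986 = ((1/2)*1*(-4))*2986 = -2*2986 = -5972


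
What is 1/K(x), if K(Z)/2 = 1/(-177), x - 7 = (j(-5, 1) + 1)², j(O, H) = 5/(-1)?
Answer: -177/2 ≈ -88.500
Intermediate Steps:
j(O, H) = -5 (j(O, H) = 5*(-1) = -5)
x = 23 (x = 7 + (-5 + 1)² = 7 + (-4)² = 7 + 16 = 23)
K(Z) = -2/177 (K(Z) = 2/(-177) = 2*(-1/177) = -2/177)
1/K(x) = 1/(-2/177) = -177/2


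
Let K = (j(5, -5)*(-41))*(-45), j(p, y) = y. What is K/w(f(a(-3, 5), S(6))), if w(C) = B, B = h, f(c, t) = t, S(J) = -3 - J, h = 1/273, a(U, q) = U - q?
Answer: -2518425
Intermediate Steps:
h = 1/273 ≈ 0.0036630
B = 1/273 ≈ 0.0036630
w(C) = 1/273
K = -9225 (K = -5*(-41)*(-45) = 205*(-45) = -9225)
K/w(f(a(-3, 5), S(6))) = -9225/1/273 = -9225*273 = -2518425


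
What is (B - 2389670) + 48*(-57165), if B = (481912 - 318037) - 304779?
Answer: -5274494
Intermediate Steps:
B = -140904 (B = 163875 - 304779 = -140904)
(B - 2389670) + 48*(-57165) = (-140904 - 2389670) + 48*(-57165) = -2530574 - 2743920 = -5274494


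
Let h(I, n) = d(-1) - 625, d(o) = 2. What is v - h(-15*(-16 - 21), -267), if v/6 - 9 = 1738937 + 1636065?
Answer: 20250689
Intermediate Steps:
v = 20250066 (v = 54 + 6*(1738937 + 1636065) = 54 + 6*3375002 = 54 + 20250012 = 20250066)
h(I, n) = -623 (h(I, n) = 2 - 625 = -623)
v - h(-15*(-16 - 21), -267) = 20250066 - 1*(-623) = 20250066 + 623 = 20250689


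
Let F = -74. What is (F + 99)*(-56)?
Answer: -1400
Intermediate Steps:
(F + 99)*(-56) = (-74 + 99)*(-56) = 25*(-56) = -1400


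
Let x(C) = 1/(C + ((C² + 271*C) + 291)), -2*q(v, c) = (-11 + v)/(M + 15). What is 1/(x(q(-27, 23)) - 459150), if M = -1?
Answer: -129749/59574253154 ≈ -2.1779e-6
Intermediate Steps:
q(v, c) = 11/28 - v/28 (q(v, c) = -(-11 + v)/(2*(-1 + 15)) = -(-11 + v)/(2*14) = -(-11/14 + v/14)/2 = 11/28 - v/28)
x(C) = 1/(291 + C² + 272*C) (x(C) = 1/(C + (291 + C² + 271*C)) = 1/(291 + C² + 272*C))
1/(x(q(-27, 23)) - 459150) = 1/(1/(291 + (11/28 - 1/28*(-27))² + 272*(11/28 - 1/28*(-27))) - 459150) = 1/(1/(291 + (11/28 + 27/28)² + 272*(11/28 + 27/28)) - 459150) = 1/(1/(291 + (19/14)² + 272*(19/14)) - 459150) = 1/(1/(291 + 361/196 + 2584/7) - 459150) = 1/(1/(129749/196) - 459150) = 1/(196/129749 - 459150) = 1/(-59574253154/129749) = -129749/59574253154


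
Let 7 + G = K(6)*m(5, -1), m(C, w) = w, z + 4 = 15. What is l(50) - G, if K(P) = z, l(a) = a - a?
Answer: 18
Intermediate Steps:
z = 11 (z = -4 + 15 = 11)
l(a) = 0
K(P) = 11
G = -18 (G = -7 + 11*(-1) = -7 - 11 = -18)
l(50) - G = 0 - 1*(-18) = 0 + 18 = 18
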